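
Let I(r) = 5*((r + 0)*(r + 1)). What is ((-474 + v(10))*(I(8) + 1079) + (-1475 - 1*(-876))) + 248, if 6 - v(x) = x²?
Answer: -817703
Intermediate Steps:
v(x) = 6 - x²
I(r) = 5*r*(1 + r) (I(r) = 5*(r*(1 + r)) = 5*r*(1 + r))
((-474 + v(10))*(I(8) + 1079) + (-1475 - 1*(-876))) + 248 = ((-474 + (6 - 1*10²))*(5*8*(1 + 8) + 1079) + (-1475 - 1*(-876))) + 248 = ((-474 + (6 - 1*100))*(5*8*9 + 1079) + (-1475 + 876)) + 248 = ((-474 + (6 - 100))*(360 + 1079) - 599) + 248 = ((-474 - 94)*1439 - 599) + 248 = (-568*1439 - 599) + 248 = (-817352 - 599) + 248 = -817951 + 248 = -817703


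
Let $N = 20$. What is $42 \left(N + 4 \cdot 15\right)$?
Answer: $3360$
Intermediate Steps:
$42 \left(N + 4 \cdot 15\right) = 42 \left(20 + 4 \cdot 15\right) = 42 \left(20 + 60\right) = 42 \cdot 80 = 3360$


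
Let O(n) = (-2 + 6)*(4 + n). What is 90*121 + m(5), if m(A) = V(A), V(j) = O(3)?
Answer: 10918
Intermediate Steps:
O(n) = 16 + 4*n (O(n) = 4*(4 + n) = 16 + 4*n)
V(j) = 28 (V(j) = 16 + 4*3 = 16 + 12 = 28)
m(A) = 28
90*121 + m(5) = 90*121 + 28 = 10890 + 28 = 10918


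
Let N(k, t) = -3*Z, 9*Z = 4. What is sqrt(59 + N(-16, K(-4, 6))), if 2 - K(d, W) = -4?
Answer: sqrt(519)/3 ≈ 7.5939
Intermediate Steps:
Z = 4/9 (Z = (1/9)*4 = 4/9 ≈ 0.44444)
K(d, W) = 6 (K(d, W) = 2 - 1*(-4) = 2 + 4 = 6)
N(k, t) = -4/3 (N(k, t) = -3*4/9 = -4/3)
sqrt(59 + N(-16, K(-4, 6))) = sqrt(59 - 4/3) = sqrt(173/3) = sqrt(519)/3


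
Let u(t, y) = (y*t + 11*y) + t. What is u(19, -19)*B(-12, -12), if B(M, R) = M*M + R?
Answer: -72732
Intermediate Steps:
B(M, R) = R + M**2 (B(M, R) = M**2 + R = R + M**2)
u(t, y) = t + 11*y + t*y (u(t, y) = (t*y + 11*y) + t = (11*y + t*y) + t = t + 11*y + t*y)
u(19, -19)*B(-12, -12) = (19 + 11*(-19) + 19*(-19))*(-12 + (-12)**2) = (19 - 209 - 361)*(-12 + 144) = -551*132 = -72732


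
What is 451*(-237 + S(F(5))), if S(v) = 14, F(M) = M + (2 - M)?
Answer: -100573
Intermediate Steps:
F(M) = 2
451*(-237 + S(F(5))) = 451*(-237 + 14) = 451*(-223) = -100573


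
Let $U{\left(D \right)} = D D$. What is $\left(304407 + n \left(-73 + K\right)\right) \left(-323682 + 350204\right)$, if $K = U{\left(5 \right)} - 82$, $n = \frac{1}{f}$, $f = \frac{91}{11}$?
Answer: $\frac{56511459758}{7} \approx 8.0731 \cdot 10^{9}$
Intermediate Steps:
$f = \frac{91}{11}$ ($f = 91 \cdot \frac{1}{11} = \frac{91}{11} \approx 8.2727$)
$U{\left(D \right)} = D^{2}$
$n = \frac{11}{91}$ ($n = \frac{1}{\frac{91}{11}} = \frac{11}{91} \approx 0.12088$)
$K = -57$ ($K = 5^{2} - 82 = 25 - 82 = -57$)
$\left(304407 + n \left(-73 + K\right)\right) \left(-323682 + 350204\right) = \left(304407 + \frac{11 \left(-73 - 57\right)}{91}\right) \left(-323682 + 350204\right) = \left(304407 + \frac{11}{91} \left(-130\right)\right) 26522 = \left(304407 - \frac{110}{7}\right) 26522 = \frac{2130739}{7} \cdot 26522 = \frac{56511459758}{7}$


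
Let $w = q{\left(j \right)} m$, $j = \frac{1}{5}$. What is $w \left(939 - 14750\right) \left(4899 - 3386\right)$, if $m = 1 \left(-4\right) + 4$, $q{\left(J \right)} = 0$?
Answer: $0$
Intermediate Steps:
$j = \frac{1}{5} \approx 0.2$
$m = 0$ ($m = -4 + 4 = 0$)
$w = 0$ ($w = 0 \cdot 0 = 0$)
$w \left(939 - 14750\right) \left(4899 - 3386\right) = 0 \left(939 - 14750\right) \left(4899 - 3386\right) = 0 \left(\left(-13811\right) 1513\right) = 0 \left(-20896043\right) = 0$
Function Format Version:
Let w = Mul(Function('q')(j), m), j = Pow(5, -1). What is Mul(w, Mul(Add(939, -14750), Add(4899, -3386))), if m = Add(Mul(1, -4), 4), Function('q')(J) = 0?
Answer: 0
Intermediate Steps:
j = Rational(1, 5) ≈ 0.20000
m = 0 (m = Add(-4, 4) = 0)
w = 0 (w = Mul(0, 0) = 0)
Mul(w, Mul(Add(939, -14750), Add(4899, -3386))) = Mul(0, Mul(Add(939, -14750), Add(4899, -3386))) = Mul(0, Mul(-13811, 1513)) = Mul(0, -20896043) = 0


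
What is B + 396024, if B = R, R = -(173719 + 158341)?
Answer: 63964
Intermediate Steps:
R = -332060 (R = -1*332060 = -332060)
B = -332060
B + 396024 = -332060 + 396024 = 63964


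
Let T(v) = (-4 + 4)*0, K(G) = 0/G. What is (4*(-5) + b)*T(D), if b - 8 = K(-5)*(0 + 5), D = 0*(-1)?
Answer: 0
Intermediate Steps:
D = 0
K(G) = 0
T(v) = 0 (T(v) = 0*0 = 0)
b = 8 (b = 8 + 0*(0 + 5) = 8 + 0*5 = 8 + 0 = 8)
(4*(-5) + b)*T(D) = (4*(-5) + 8)*0 = (-20 + 8)*0 = -12*0 = 0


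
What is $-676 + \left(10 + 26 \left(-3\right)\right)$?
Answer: $-744$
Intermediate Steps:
$-676 + \left(10 + 26 \left(-3\right)\right) = -676 + \left(10 - 78\right) = -676 - 68 = -744$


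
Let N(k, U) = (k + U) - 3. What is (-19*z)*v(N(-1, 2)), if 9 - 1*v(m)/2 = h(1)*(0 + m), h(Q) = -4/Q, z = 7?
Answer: -266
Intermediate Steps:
N(k, U) = -3 + U + k (N(k, U) = (U + k) - 3 = -3 + U + k)
v(m) = 18 + 8*m (v(m) = 18 - 2*(-4/1)*(0 + m) = 18 - 2*(-4*1)*m = 18 - (-8)*m = 18 + 8*m)
(-19*z)*v(N(-1, 2)) = (-19*7)*(18 + 8*(-3 + 2 - 1)) = -133*(18 + 8*(-2)) = -133*(18 - 16) = -133*2 = -266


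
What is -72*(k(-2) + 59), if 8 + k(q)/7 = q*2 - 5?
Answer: 4320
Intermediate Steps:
k(q) = -91 + 14*q (k(q) = -56 + 7*(q*2 - 5) = -56 + 7*(2*q - 5) = -56 + 7*(-5 + 2*q) = -56 + (-35 + 14*q) = -91 + 14*q)
-72*(k(-2) + 59) = -72*((-91 + 14*(-2)) + 59) = -72*((-91 - 28) + 59) = -72*(-119 + 59) = -72*(-60) = 4320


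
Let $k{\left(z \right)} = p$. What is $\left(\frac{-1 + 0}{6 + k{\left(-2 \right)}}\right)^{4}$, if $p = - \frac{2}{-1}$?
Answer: $\frac{1}{4096} \approx 0.00024414$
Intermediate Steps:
$p = 2$ ($p = \left(-2\right) \left(-1\right) = 2$)
$k{\left(z \right)} = 2$
$\left(\frac{-1 + 0}{6 + k{\left(-2 \right)}}\right)^{4} = \left(\frac{-1 + 0}{6 + 2}\right)^{4} = \left(- \frac{1}{8}\right)^{4} = \frac{1}{4096}$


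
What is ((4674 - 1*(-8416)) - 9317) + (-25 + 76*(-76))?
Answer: -2028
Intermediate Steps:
((4674 - 1*(-8416)) - 9317) + (-25 + 76*(-76)) = ((4674 + 8416) - 9317) + (-25 - 5776) = (13090 - 9317) - 5801 = 3773 - 5801 = -2028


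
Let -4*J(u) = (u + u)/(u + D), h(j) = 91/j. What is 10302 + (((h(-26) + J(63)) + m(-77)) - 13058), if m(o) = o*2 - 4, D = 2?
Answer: -189669/65 ≈ -2918.0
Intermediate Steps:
m(o) = -4 + 2*o (m(o) = 2*o - 4 = -4 + 2*o)
J(u) = -u/(2*(2 + u)) (J(u) = -(u + u)/(4*(u + 2)) = -2*u/(4*(2 + u)) = -u/(2*(2 + u)))
10302 + (((h(-26) + J(63)) + m(-77)) - 13058) = 10302 + (((91/(-26) - 1*63/(4 + 2*63)) + (-4 + 2*(-77))) - 13058) = 10302 + (((91*(-1/26) - 1*63/(4 + 126)) + (-4 - 154)) - 13058) = 10302 + (((-7/2 - 1*63/130) - 158) - 13058) = 10302 + (((-7/2 - 1*63*1/130) - 158) - 13058) = 10302 + (((-7/2 - 63/130) - 158) - 13058) = 10302 + ((-259/65 - 158) - 13058) = 10302 + (-10529/65 - 13058) = 10302 - 859299/65 = -189669/65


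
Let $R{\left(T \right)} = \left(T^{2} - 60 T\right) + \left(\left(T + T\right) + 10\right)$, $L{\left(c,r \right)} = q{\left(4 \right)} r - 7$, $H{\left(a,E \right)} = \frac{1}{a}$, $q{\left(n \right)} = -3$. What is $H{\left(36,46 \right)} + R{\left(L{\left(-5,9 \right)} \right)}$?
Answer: $\frac{112969}{36} \approx 3138.0$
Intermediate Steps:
$L{\left(c,r \right)} = -7 - 3 r$ ($L{\left(c,r \right)} = - 3 r - 7 = -7 - 3 r$)
$R{\left(T \right)} = 10 + T^{2} - 58 T$ ($R{\left(T \right)} = \left(T^{2} - 60 T\right) + \left(2 T + 10\right) = \left(T^{2} - 60 T\right) + \left(10 + 2 T\right) = 10 + T^{2} - 58 T$)
$H{\left(36,46 \right)} + R{\left(L{\left(-5,9 \right)} \right)} = \frac{1}{36} + \left(10 + \left(-7 - 27\right)^{2} - 58 \left(-7 - 27\right)\right) = \frac{1}{36} + \left(10 + \left(-34\right)^{2} - -1972\right) = \frac{1}{36} + \left(10 + 1156 + 1972\right) = \frac{1}{36} + 3138 = \frac{112969}{36}$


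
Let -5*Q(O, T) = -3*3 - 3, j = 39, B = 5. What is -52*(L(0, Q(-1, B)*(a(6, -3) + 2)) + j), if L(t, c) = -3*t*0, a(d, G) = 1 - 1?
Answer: -2028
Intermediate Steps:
a(d, G) = 0
Q(O, T) = 12/5 (Q(O, T) = -(-3*3 - 3)/5 = -(-9 - 3)/5 = -1/5*(-12) = 12/5)
L(t, c) = 0
-52*(L(0, Q(-1, B)*(a(6, -3) + 2)) + j) = -52*(0 + 39) = -52*39 = -2028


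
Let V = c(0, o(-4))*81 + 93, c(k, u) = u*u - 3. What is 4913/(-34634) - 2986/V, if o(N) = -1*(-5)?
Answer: -112628999/64938750 ≈ -1.7344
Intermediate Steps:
o(N) = 5
c(k, u) = -3 + u² (c(k, u) = u² - 3 = -3 + u²)
V = 1875 (V = (-3 + 5²)*81 + 93 = (-3 + 25)*81 + 93 = 22*81 + 93 = 1782 + 93 = 1875)
4913/(-34634) - 2986/V = 4913/(-34634) - 2986/1875 = 4913*(-1/34634) - 2986*1/1875 = -4913/34634 - 2986/1875 = -112628999/64938750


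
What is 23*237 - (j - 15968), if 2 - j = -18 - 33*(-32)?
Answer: 22455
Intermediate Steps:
j = -1036 (j = 2 - (-18 - 33*(-32)) = 2 - (-18 + 1056) = 2 - 1*1038 = 2 - 1038 = -1036)
23*237 - (j - 15968) = 23*237 - (-1036 - 15968) = 5451 - 1*(-17004) = 5451 + 17004 = 22455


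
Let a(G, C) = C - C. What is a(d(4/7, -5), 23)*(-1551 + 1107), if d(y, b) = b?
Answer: 0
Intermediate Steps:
a(G, C) = 0
a(d(4/7, -5), 23)*(-1551 + 1107) = 0*(-1551 + 1107) = 0*(-444) = 0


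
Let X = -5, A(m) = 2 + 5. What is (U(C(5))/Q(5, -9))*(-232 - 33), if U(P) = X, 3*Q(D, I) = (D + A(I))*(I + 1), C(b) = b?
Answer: -1325/32 ≈ -41.406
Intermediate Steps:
A(m) = 7
Q(D, I) = (1 + I)*(7 + D)/3 (Q(D, I) = ((D + 7)*(I + 1))/3 = ((7 + D)*(1 + I))/3 = ((1 + I)*(7 + D))/3 = (1 + I)*(7 + D)/3)
U(P) = -5
(U(C(5))/Q(5, -9))*(-232 - 33) = (-5/(7/3 + (1/3)*5 + (7/3)*(-9) + (1/3)*5*(-9)))*(-232 - 33) = -5/(7/3 + 5/3 - 21 - 15)*(-265) = -5/(-32)*(-265) = -5*(-1/32)*(-265) = (5/32)*(-265) = -1325/32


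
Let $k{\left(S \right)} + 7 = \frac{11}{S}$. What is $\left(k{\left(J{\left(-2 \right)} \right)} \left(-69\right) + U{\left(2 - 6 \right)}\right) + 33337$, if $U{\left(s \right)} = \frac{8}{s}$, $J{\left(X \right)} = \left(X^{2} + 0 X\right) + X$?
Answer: $\frac{66877}{2} \approx 33439.0$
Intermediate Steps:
$J{\left(X \right)} = X + X^{2}$ ($J{\left(X \right)} = \left(X^{2} + 0\right) + X = X^{2} + X = X + X^{2}$)
$k{\left(S \right)} = -7 + \frac{11}{S}$
$\left(k{\left(J{\left(-2 \right)} \right)} \left(-69\right) + U{\left(2 - 6 \right)}\right) + 33337 = \left(\left(-7 + \frac{11}{\left(-2\right) \left(1 - 2\right)}\right) \left(-69\right) + \frac{8}{2 - 6}\right) + 33337 = \left(\left(-7 + \frac{11}{\left(-2\right) \left(-1\right)}\right) \left(-69\right) + \frac{8}{2 - 6}\right) + 33337 = \left(\left(-7 + \frac{11}{2}\right) \left(-69\right) + \frac{8}{-4}\right) + 33337 = \left(\left(-7 + 11 \cdot \frac{1}{2}\right) \left(-69\right) + 8 \left(- \frac{1}{4}\right)\right) + 33337 = \left(\left(-7 + \frac{11}{2}\right) \left(-69\right) - 2\right) + 33337 = \left(\left(- \frac{3}{2}\right) \left(-69\right) - 2\right) + 33337 = \left(\frac{207}{2} - 2\right) + 33337 = \frac{203}{2} + 33337 = \frac{66877}{2}$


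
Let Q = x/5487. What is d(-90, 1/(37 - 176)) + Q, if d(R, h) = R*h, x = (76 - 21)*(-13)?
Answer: 394445/762693 ≈ 0.51717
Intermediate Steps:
x = -715 (x = 55*(-13) = -715)
Q = -715/5487 ≈ -0.13031
d(-90, 1/(37 - 176)) + Q = -90/(37 - 176) - 715/5487 = -90/(-139) - 715/5487 = -90*(-1/139) - 715/5487 = 90/139 - 715/5487 = 394445/762693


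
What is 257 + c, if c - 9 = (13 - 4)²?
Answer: 347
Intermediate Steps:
c = 90 (c = 9 + (13 - 4)² = 9 + 9² = 9 + 81 = 90)
257 + c = 257 + 90 = 347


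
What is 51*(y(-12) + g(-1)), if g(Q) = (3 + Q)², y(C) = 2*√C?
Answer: 204 + 204*I*√3 ≈ 204.0 + 353.34*I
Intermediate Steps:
51*(y(-12) + g(-1)) = 51*(2*√(-12) + (3 - 1)²) = 51*(2*(2*I*√3) + 2²) = 51*(4*I*√3 + 4) = 51*(4 + 4*I*√3) = 204 + 204*I*√3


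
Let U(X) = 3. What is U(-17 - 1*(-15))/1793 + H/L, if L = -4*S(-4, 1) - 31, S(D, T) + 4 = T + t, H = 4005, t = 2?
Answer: -797876/5379 ≈ -148.33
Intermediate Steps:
S(D, T) = -2 + T (S(D, T) = -4 + (T + 2) = -4 + (2 + T) = -2 + T)
L = -27 (L = -4*(-2 + 1) - 31 = -4*(-1) - 31 = 4 - 31 = -27)
U(-17 - 1*(-15))/1793 + H/L = 3/1793 + 4005/(-27) = 3*(1/1793) + 4005*(-1/27) = 3/1793 - 445/3 = -797876/5379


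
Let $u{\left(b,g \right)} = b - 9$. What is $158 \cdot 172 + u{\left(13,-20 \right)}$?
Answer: $27180$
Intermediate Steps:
$u{\left(b,g \right)} = -9 + b$
$158 \cdot 172 + u{\left(13,-20 \right)} = 158 \cdot 172 + \left(-9 + 13\right) = 27176 + 4 = 27180$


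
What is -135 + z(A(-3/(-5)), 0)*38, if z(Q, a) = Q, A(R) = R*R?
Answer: -3033/25 ≈ -121.32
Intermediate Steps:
A(R) = R²
-135 + z(A(-3/(-5)), 0)*38 = -135 + (-3/(-5))²*38 = -135 + (-3*(-⅕))²*38 = -135 + (⅗)²*38 = -135 + (9/25)*38 = -135 + 342/25 = -3033/25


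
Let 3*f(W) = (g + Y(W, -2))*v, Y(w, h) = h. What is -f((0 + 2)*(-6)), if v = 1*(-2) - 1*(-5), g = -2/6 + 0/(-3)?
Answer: 7/3 ≈ 2.3333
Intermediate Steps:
g = -1/3 (g = -2*1/6 + 0*(-1/3) = -1/3 + 0 = -1/3 ≈ -0.33333)
v = 3 (v = -2 + 5 = 3)
f(W) = -7/3 (f(W) = ((-1/3 - 2)*3)/3 = (-7/3*3)/3 = (1/3)*(-7) = -7/3)
-f((0 + 2)*(-6)) = -1*(-7/3) = 7/3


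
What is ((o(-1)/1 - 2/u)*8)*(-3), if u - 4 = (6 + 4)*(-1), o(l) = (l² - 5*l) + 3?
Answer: -224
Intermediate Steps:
o(l) = 3 + l² - 5*l
u = -6 (u = 4 + (6 + 4)*(-1) = 4 + 10*(-1) = 4 - 10 = -6)
((o(-1)/1 - 2/u)*8)*(-3) = (((3 + (-1)² - 5*(-1))/1 - 2/(-6))*8)*(-3) = (((3 + 1 + 5)*1 - 2*(-⅙))*8)*(-3) = ((9*1 + ⅓)*8)*(-3) = ((9 + ⅓)*8)*(-3) = ((28/3)*8)*(-3) = (224/3)*(-3) = -224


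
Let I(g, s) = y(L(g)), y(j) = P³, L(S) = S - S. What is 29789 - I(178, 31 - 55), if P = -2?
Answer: 29797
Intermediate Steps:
L(S) = 0
y(j) = -8 (y(j) = (-2)³ = -8)
I(g, s) = -8
29789 - I(178, 31 - 55) = 29789 - 1*(-8) = 29789 + 8 = 29797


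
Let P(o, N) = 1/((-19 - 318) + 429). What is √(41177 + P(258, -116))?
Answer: √87130555/46 ≈ 202.92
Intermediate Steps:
P(o, N) = 1/92 (P(o, N) = 1/(-337 + 429) = 1/92)
√(41177 + P(258, -116)) = √(41177 + 1/92) = √(3788285/92) = √87130555/46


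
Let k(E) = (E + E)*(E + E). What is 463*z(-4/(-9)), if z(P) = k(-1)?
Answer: 1852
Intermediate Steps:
k(E) = 4*E² (k(E) = (2*E)*(2*E) = 4*E²)
z(P) = 4 (z(P) = 4*(-1)² = 4*1 = 4)
463*z(-4/(-9)) = 463*4 = 1852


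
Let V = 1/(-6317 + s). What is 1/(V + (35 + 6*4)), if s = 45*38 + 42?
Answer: 4565/269334 ≈ 0.016949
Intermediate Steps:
s = 1752 (s = 1710 + 42 = 1752)
V = -1/4565 (V = 1/(-6317 + 1752) = 1/(-4565) = -1/4565 ≈ -0.00021906)
1/(V + (35 + 6*4)) = 1/(-1/4565 + (35 + 6*4)) = 1/(-1/4565 + (35 + 24)) = 1/(-1/4565 + 59) = 1/(269334/4565) = 4565/269334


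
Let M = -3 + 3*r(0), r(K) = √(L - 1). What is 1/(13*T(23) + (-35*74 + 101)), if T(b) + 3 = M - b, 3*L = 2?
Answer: -2866/8214463 - 13*I*√3/8214463 ≈ -0.0003489 - 2.7411e-6*I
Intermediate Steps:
L = ⅔ (L = (⅓)*2 = ⅔ ≈ 0.66667)
r(K) = I*√3/3 (r(K) = √(⅔ - 1) = √(-⅓) = I*√3/3)
M = -3 + I*√3 (M = -3 + 3*(I*√3/3) = -3 + I*√3 ≈ -3.0 + 1.732*I)
T(b) = -6 - b + I*√3 (T(b) = -3 + ((-3 + I*√3) - b) = -3 + (-3 - b + I*√3) = -6 - b + I*√3)
1/(13*T(23) + (-35*74 + 101)) = 1/(13*(-6 - 1*23 + I*√3) + (-35*74 + 101)) = 1/(13*(-6 - 23 + I*√3) + (-2590 + 101)) = 1/(13*(-29 + I*√3) - 2489) = 1/((-377 + 13*I*√3) - 2489) = 1/(-2866 + 13*I*√3)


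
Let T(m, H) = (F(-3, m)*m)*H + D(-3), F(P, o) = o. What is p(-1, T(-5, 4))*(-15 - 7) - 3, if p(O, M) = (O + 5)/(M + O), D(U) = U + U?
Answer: -367/93 ≈ -3.9462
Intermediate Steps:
D(U) = 2*U
T(m, H) = -6 + H*m**2 (T(m, H) = (m*m)*H + 2*(-3) = m**2*H - 6 = H*m**2 - 6 = -6 + H*m**2)
p(O, M) = (5 + O)/(M + O)
p(-1, T(-5, 4))*(-15 - 7) - 3 = ((5 - 1)/((-6 + 4*(-5)**2) - 1))*(-15 - 7) - 3 = (4/((-6 + 4*25) - 1))*(-22) - 3 = (4/((-6 + 100) - 1))*(-22) - 3 = (4/(94 - 1))*(-22) - 3 = (4/93)*(-22) - 3 = -88/93 - 3 = -367/93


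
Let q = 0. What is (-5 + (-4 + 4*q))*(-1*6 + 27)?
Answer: -189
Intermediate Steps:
(-5 + (-4 + 4*q))*(-1*6 + 27) = (-5 + (-4 + 4*0))*(-1*6 + 27) = (-5 + (-4 + 0))*(-6 + 27) = (-5 - 4)*21 = -9*21 = -189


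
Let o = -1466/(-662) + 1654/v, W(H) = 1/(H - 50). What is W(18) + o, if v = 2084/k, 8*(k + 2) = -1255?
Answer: -683791329/5518432 ≈ -123.91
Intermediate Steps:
k = -1271/8 (k = -2 + (⅛)*(-1255) = -2 - 1255/8 = -1271/8 ≈ -158.88)
v = -16672/1271 (v = 2084/(-1271/8) = 2084*(-8/1271) = -16672/1271 ≈ -13.117)
W(H) = 1/(-50 + H)
o = -341809439/2759216 (o = -1466/(-662) + 1654/(-16672/1271) = -1466*(-1/662) + 1654*(-1271/16672) = 733/331 - 1051117/8336 = -341809439/2759216 ≈ -123.88)
W(18) + o = 1/(-50 + 18) - 341809439/2759216 = 1/(-32) - 341809439/2759216 = -1/32 - 341809439/2759216 = -683791329/5518432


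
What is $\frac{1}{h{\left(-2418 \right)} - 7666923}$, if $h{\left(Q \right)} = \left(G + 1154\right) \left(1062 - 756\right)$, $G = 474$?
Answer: $- \frac{1}{7168755} \approx -1.3949 \cdot 10^{-7}$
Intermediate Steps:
$h{\left(Q \right)} = 498168$ ($h{\left(Q \right)} = \left(474 + 1154\right) \left(1062 - 756\right) = 1628 \cdot 306 = 498168$)
$\frac{1}{h{\left(-2418 \right)} - 7666923} = \frac{1}{498168 - 7666923} = \frac{1}{-7168755} = - \frac{1}{7168755}$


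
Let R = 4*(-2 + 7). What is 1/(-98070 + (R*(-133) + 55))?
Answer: -1/100675 ≈ -9.9329e-6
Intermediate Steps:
R = 20 (R = 4*5 = 20)
1/(-98070 + (R*(-133) + 55)) = 1/(-98070 + (20*(-133) + 55)) = 1/(-98070 + (-2660 + 55)) = 1/(-98070 - 2605) = 1/(-100675) = -1/100675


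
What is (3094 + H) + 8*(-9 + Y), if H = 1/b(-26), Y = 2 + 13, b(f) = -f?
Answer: 81693/26 ≈ 3142.0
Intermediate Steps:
Y = 15
H = 1/26 (H = 1/(-1*(-26)) = 1/26 ≈ 0.038462)
(3094 + H) + 8*(-9 + Y) = (3094 + 1/26) + 8*(-9 + 15) = 80445/26 + 8*6 = 80445/26 + 48 = 81693/26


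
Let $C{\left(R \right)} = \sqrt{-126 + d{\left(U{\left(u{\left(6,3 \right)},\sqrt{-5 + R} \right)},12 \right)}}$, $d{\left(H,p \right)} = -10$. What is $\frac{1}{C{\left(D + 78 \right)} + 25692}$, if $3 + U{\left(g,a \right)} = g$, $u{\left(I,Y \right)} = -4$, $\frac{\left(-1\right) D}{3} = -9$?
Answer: $\frac{6423}{165019750} - \frac{i \sqrt{34}}{330039500} \approx 3.8923 \cdot 10^{-5} - 1.7667 \cdot 10^{-8} i$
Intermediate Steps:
$D = 27$ ($D = \left(-3\right) \left(-9\right) = 27$)
$U{\left(g,a \right)} = -3 + g$
$C{\left(R \right)} = 2 i \sqrt{34}$ ($C{\left(R \right)} = \sqrt{-126 - 10} = \sqrt{-136} = 2 i \sqrt{34}$)
$\frac{1}{C{\left(D + 78 \right)} + 25692} = \frac{1}{2 i \sqrt{34} + 25692} = \frac{1}{25692 + 2 i \sqrt{34}}$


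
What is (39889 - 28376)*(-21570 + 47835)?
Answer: 302388945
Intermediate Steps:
(39889 - 28376)*(-21570 + 47835) = 11513*26265 = 302388945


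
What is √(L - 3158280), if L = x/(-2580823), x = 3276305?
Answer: I*√21036197791268333135/2580823 ≈ 1777.2*I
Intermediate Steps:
L = -3276305/2580823 (L = 3276305/(-2580823) = 3276305*(-1/2580823) = -3276305/2580823 ≈ -1.2695)
√(L - 3158280) = √(-3276305/2580823 - 3158280) = √(-8150964940745/2580823) = I*√21036197791268333135/2580823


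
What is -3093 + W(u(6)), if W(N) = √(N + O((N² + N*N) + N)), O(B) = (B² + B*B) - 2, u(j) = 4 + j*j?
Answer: -3093 + √20995238 ≈ 1489.1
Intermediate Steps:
u(j) = 4 + j²
O(B) = -2 + 2*B² (O(B) = (B² + B²) - 2 = 2*B² - 2 = -2 + 2*B²)
W(N) = √(-2 + N + 2*(N + 2*N²)²) (W(N) = √(N + (-2 + 2*((N² + N*N) + N)²)) = √(N + (-2 + 2*((N² + N²) + N)²)) = √(N + (-2 + 2*(2*N² + N)²)) = √(N + (-2 + 2*(N + 2*N²)²)) = √(-2 + N + 2*(N + 2*N²)²))
-3093 + W(u(6)) = -3093 + √(-2 + (4 + 6²) + 2*(4 + 6²)²*(1 + 2*(4 + 6²))²) = -3093 + √(-2 + (4 + 36) + 2*(4 + 36)²*(1 + 2*(4 + 36))²) = -3093 + √(-2 + 40 + 2*40²*(1 + 2*40)²) = -3093 + √(-2 + 40 + 2*1600*(1 + 80)²) = -3093 + √(-2 + 40 + 2*1600*81²) = -3093 + √(-2 + 40 + 2*1600*6561) = -3093 + √(-2 + 40 + 20995200) = -3093 + √20995238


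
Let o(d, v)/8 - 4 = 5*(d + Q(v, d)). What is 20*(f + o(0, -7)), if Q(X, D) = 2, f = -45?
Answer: 1340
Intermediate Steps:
o(d, v) = 112 + 40*d (o(d, v) = 32 + 8*(5*(d + 2)) = 32 + 8*(5*(2 + d)) = 32 + 8*(10 + 5*d) = 32 + (80 + 40*d) = 112 + 40*d)
20*(f + o(0, -7)) = 20*(-45 + (112 + 40*0)) = 20*(-45 + (112 + 0)) = 20*(-45 + 112) = 20*67 = 1340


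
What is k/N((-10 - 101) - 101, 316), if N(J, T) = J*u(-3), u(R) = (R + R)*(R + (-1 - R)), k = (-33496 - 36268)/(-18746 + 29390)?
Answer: 17441/3384792 ≈ 0.0051528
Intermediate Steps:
k = -17441/2661 (k = -69764/10644 = -69764*1/10644 = -17441/2661 ≈ -6.5543)
u(R) = -2*R (u(R) = (2*R)*(-1) = -2*R)
N(J, T) = 6*J (N(J, T) = J*(-2*(-3)) = J*6 = 6*J)
k/N((-10 - 101) - 101, 316) = -17441*1/(6*((-10 - 101) - 101))/2661 = -17441*1/(6*(-111 - 101))/2661 = -17441/(2661*(6*(-212))) = -17441/2661/(-1272) = -17441/2661*(-1/1272) = 17441/3384792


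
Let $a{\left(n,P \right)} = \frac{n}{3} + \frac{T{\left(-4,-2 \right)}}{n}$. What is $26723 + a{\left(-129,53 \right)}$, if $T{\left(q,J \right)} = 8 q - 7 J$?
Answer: $\frac{1147246}{43} \approx 26680.0$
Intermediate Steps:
$T{\left(q,J \right)} = - 7 J + 8 q$
$a{\left(n,P \right)} = - \frac{18}{n} + \frac{n}{3}$ ($a{\left(n,P \right)} = \frac{n}{3} + \frac{\left(-7\right) \left(-2\right) + 8 \left(-4\right)}{n} = n \frac{1}{3} + \frac{14 - 32}{n} = \frac{n}{3} - \frac{18}{n} = - \frac{18}{n} + \frac{n}{3}$)
$26723 + a{\left(-129,53 \right)} = 26723 + \left(- \frac{18}{-129} + \frac{1}{3} \left(-129\right)\right) = 26723 - \frac{1843}{43} = \frac{1147246}{43}$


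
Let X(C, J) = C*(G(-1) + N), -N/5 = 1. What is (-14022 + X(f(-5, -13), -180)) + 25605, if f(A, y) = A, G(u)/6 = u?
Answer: 11638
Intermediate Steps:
N = -5 (N = -5*1 = -5)
G(u) = 6*u
X(C, J) = -11*C (X(C, J) = C*(6*(-1) - 5) = C*(-6 - 5) = C*(-11) = -11*C)
(-14022 + X(f(-5, -13), -180)) + 25605 = (-14022 - 11*(-5)) + 25605 = (-14022 + 55) + 25605 = -13967 + 25605 = 11638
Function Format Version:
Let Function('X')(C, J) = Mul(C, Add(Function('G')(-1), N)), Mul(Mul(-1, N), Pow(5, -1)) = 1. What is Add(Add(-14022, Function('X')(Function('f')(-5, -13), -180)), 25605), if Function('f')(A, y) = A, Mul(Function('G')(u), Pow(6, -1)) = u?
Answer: 11638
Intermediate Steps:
N = -5 (N = Mul(-5, 1) = -5)
Function('G')(u) = Mul(6, u)
Function('X')(C, J) = Mul(-11, C) (Function('X')(C, J) = Mul(C, Add(Mul(6, -1), -5)) = Mul(C, Add(-6, -5)) = Mul(C, -11) = Mul(-11, C))
Add(Add(-14022, Function('X')(Function('f')(-5, -13), -180)), 25605) = Add(Add(-14022, Mul(-11, -5)), 25605) = Add(Add(-14022, 55), 25605) = Add(-13967, 25605) = 11638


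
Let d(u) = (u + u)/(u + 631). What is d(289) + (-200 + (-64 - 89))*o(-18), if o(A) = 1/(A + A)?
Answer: 10799/1035 ≈ 10.434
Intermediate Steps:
o(A) = 1/(2*A)
d(u) = 2*u/(631 + u) (d(u) = (2*u)/(631 + u) = 2*u/(631 + u))
d(289) + (-200 + (-64 - 89))*o(-18) = 2*289/(631 + 289) + (-200 + (-64 - 89))*((½)/(-18)) = 2*289/920 + (-200 - 153)*((½)*(-1/18)) = 2*289*(1/920) - 353*(-1/36) = 289/460 + 353/36 = 10799/1035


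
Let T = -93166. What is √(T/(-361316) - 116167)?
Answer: I*√3791370319497374/180658 ≈ 340.83*I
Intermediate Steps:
√(T/(-361316) - 116167) = √(-93166/(-361316) - 116167) = √(-93166*(-1/361316) - 116167) = √(46583/180658 - 116167) = √(-20986451303/180658) = I*√3791370319497374/180658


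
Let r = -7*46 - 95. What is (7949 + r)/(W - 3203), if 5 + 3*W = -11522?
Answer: -5649/5284 ≈ -1.0691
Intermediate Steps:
W = -11527/3 (W = -5/3 + (⅓)*(-11522) = -5/3 - 11522/3 = -11527/3 ≈ -3842.3)
r = -417 (r = -322 - 95 = -417)
(7949 + r)/(W - 3203) = (7949 - 417)/(-11527/3 - 3203) = 7532/(-21136/3) = 7532*(-3/21136) = -5649/5284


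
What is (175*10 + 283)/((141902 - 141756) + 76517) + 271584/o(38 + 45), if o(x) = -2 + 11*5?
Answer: 20820551941/4063139 ≈ 5124.3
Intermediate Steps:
o(x) = 53 (o(x) = -2 + 55 = 53)
(175*10 + 283)/((141902 - 141756) + 76517) + 271584/o(38 + 45) = (175*10 + 283)/((141902 - 141756) + 76517) + 271584/53 = (1750 + 283)/(146 + 76517) + 271584*(1/53) = 2033/76663 + 271584/53 = 20820551941/4063139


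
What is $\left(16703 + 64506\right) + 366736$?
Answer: $447945$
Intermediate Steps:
$\left(16703 + 64506\right) + 366736 = 81209 + 366736 = 447945$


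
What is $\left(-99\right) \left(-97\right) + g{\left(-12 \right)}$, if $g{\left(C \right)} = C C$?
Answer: $9747$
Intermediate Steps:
$g{\left(C \right)} = C^{2}$
$\left(-99\right) \left(-97\right) + g{\left(-12 \right)} = \left(-99\right) \left(-97\right) + \left(-12\right)^{2} = 9603 + 144 = 9747$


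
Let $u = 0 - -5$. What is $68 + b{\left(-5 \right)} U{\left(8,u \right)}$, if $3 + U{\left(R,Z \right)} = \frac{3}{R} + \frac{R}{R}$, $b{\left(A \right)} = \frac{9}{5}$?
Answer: $\frac{2603}{40} \approx 65.075$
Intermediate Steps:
$b{\left(A \right)} = \frac{9}{5}$ ($b{\left(A \right)} = 9 \cdot \frac{1}{5} = \frac{9}{5}$)
$u = 5$ ($u = 0 + 5 = 5$)
$U{\left(R,Z \right)} = -2 + \frac{3}{R}$ ($U{\left(R,Z \right)} = -3 + \left(\frac{3}{R} + \frac{R}{R}\right) = -3 + \left(\frac{3}{R} + 1\right) = -3 + \left(1 + \frac{3}{R}\right) = -2 + \frac{3}{R}$)
$68 + b{\left(-5 \right)} U{\left(8,u \right)} = 68 + \frac{9 \left(-2 + \frac{3}{8}\right)}{5} = 68 + \frac{9}{5} \left(- \frac{13}{8}\right) = 68 - \frac{117}{40} = \frac{2603}{40}$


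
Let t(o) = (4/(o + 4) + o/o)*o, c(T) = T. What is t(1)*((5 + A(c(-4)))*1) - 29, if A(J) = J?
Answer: -136/5 ≈ -27.200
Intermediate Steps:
t(o) = o*(1 + 4/(4 + o)) (t(o) = (4/(4 + o) + 1)*o = (1 + 4/(4 + o))*o = o*(1 + 4/(4 + o)))
t(1)*((5 + A(c(-4)))*1) - 29 = (1*(8 + 1)/(4 + 1))*((5 - 4)*1) - 29 = (1*9/5)*(1*1) - 29 = (1*(⅕)*9)*1 - 29 = (9/5)*1 - 29 = 9/5 - 29 = -136/5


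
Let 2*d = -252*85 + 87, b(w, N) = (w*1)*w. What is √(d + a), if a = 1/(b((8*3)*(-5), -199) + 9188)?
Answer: I*√1483693461697/11794 ≈ 103.28*I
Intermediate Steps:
b(w, N) = w² (b(w, N) = w*w = w²)
a = 1/23588 (a = 1/(((8*3)*(-5))² + 9188) = 1/((24*(-5))² + 9188) = 1/((-120)² + 9188) = 1/(14400 + 9188) = 1/23588 ≈ 4.2394e-5)
d = -21333/2 (d = (-252*85 + 87)/2 = (-21420 + 87)/2 = (½)*(-21333) = -21333/2 ≈ -10667.)
√(d + a) = √(-21333/2 + 1/23588) = √(-251601401/23588) = I*√1483693461697/11794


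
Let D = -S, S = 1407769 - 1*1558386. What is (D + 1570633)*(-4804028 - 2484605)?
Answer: -12545559551250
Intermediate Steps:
S = -150617 (S = 1407769 - 1558386 = -150617)
D = 150617 (D = -1*(-150617) = 150617)
(D + 1570633)*(-4804028 - 2484605) = (150617 + 1570633)*(-4804028 - 2484605) = 1721250*(-7288633) = -12545559551250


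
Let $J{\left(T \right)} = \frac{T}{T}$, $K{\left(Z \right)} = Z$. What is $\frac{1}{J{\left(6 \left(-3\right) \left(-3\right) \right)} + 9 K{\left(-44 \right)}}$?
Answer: $- \frac{1}{395} \approx -0.0025316$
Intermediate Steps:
$J{\left(T \right)} = 1$
$\frac{1}{J{\left(6 \left(-3\right) \left(-3\right) \right)} + 9 K{\left(-44 \right)}} = \frac{1}{1 + 9 \left(-44\right)} = \frac{1}{1 - 396} = \frac{1}{-395} = - \frac{1}{395}$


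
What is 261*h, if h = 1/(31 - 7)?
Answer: 87/8 ≈ 10.875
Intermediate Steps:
h = 1/24 ≈ 0.041667
261*h = 261*(1/24) = 87/8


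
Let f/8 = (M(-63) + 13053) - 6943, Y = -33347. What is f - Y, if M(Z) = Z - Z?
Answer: 82227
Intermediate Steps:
M(Z) = 0
f = 48880 (f = 8*((0 + 13053) - 6943) = 8*(13053 - 6943) = 8*6110 = 48880)
f - Y = 48880 - 1*(-33347) = 48880 + 33347 = 82227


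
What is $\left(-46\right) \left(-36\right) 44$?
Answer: $72864$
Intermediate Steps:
$\left(-46\right) \left(-36\right) 44 = 1656 \cdot 44 = 72864$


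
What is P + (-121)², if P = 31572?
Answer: 46213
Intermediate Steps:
P + (-121)² = 31572 + (-121)² = 31572 + 14641 = 46213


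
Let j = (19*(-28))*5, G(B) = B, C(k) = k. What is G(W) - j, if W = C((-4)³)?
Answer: 2596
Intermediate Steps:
W = -64 (W = (-4)³ = -64)
j = -2660 (j = -532*5 = -2660)
G(W) - j = -64 - 1*(-2660) = -64 + 2660 = 2596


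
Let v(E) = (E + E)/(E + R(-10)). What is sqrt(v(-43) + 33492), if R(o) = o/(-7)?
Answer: sqrt(2836311234)/291 ≈ 183.01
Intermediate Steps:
R(o) = -o/7 (R(o) = o*(-1/7) = -o/7)
v(E) = 2*E/(10/7 + E) (v(E) = (E + E)/(E - 1/7*(-10)) = (2*E)/(E + 10/7) = (2*E)/(10/7 + E) = 2*E/(10/7 + E))
sqrt(v(-43) + 33492) = sqrt(14*(-43)/(10 + 7*(-43)) + 33492) = sqrt(14*(-43)/(10 - 301) + 33492) = sqrt(14*(-43)/(-291) + 33492) = sqrt(14*(-43)*(-1/291) + 33492) = sqrt(602/291 + 33492) = sqrt(9746774/291) = sqrt(2836311234)/291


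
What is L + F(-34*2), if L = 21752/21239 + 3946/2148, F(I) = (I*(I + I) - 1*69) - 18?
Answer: 209033960641/22810686 ≈ 9163.9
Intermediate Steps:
F(I) = -87 + 2*I**2 (F(I) = (I*(2*I) - 69) - 18 = (2*I**2 - 69) - 18 = (-69 + 2*I**2) - 18 = -87 + 2*I**2)
L = 65266195/22810686 (L = 21752*(1/21239) + 3946*(1/2148) = 21752/21239 + 1973/1074 = 65266195/22810686 ≈ 2.8612)
L + F(-34*2) = 65266195/22810686 + (-87 + 2*(-34*2)**2) = 65266195/22810686 + (-87 + 2*(-68)**2) = 65266195/22810686 + (-87 + 2*4624) = 65266195/22810686 + (-87 + 9248) = 65266195/22810686 + 9161 = 209033960641/22810686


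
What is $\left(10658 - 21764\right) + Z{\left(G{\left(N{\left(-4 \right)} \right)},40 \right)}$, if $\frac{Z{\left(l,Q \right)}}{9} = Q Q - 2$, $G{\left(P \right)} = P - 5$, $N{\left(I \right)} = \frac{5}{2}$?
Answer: $3276$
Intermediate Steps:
$N{\left(I \right)} = \frac{5}{2}$ ($N{\left(I \right)} = 5 \cdot \frac{1}{2} = \frac{5}{2}$)
$G{\left(P \right)} = -5 + P$
$Z{\left(l,Q \right)} = -18 + 9 Q^{2}$ ($Z{\left(l,Q \right)} = 9 \left(Q Q - 2\right) = 9 \left(Q^{2} - 2\right) = 9 \left(-2 + Q^{2}\right) = -18 + 9 Q^{2}$)
$\left(10658 - 21764\right) + Z{\left(G{\left(N{\left(-4 \right)} \right)},40 \right)} = \left(10658 - 21764\right) - \left(18 - 9 \cdot 40^{2}\right) = -11106 + \left(-18 + 9 \cdot 1600\right) = -11106 + \left(-18 + 14400\right) = -11106 + 14382 = 3276$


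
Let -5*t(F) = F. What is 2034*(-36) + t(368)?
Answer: -366488/5 ≈ -73298.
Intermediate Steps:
t(F) = -F/5
2034*(-36) + t(368) = 2034*(-36) - ⅕*368 = -73224 - 368/5 = -366488/5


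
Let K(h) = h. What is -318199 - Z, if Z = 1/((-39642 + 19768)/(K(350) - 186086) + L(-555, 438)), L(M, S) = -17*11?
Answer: -5522782348553/17356379 ≈ -3.1820e+5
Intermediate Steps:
L(M, S) = -187
Z = -92868/17356379 (Z = 1/((-39642 + 19768)/(350 - 186086) - 187) = 1/(-19874/(-185736) - 187) = 1/(-19874*(-1/185736) - 187) = 1/(9937/92868 - 187) = 1/(-17356379/92868) = -92868/17356379 ≈ -0.0053507)
-318199 - Z = -318199 - 1*(-92868/17356379) = -318199 + 92868/17356379 = -5522782348553/17356379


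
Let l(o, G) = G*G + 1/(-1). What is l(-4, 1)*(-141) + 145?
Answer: 145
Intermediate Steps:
l(o, G) = -1 + G² (l(o, G) = G² - 1 = -1 + G²)
l(-4, 1)*(-141) + 145 = (-1 + 1²)*(-141) + 145 = (-1 + 1)*(-141) + 145 = 0*(-141) + 145 = 0 + 145 = 145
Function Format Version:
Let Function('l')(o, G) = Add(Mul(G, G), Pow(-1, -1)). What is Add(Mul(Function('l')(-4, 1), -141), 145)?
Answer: 145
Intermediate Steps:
Function('l')(o, G) = Add(-1, Pow(G, 2)) (Function('l')(o, G) = Add(Pow(G, 2), -1) = Add(-1, Pow(G, 2)))
Add(Mul(Function('l')(-4, 1), -141), 145) = Add(Mul(Add(-1, Pow(1, 2)), -141), 145) = Add(Mul(Add(-1, 1), -141), 145) = Add(Mul(0, -141), 145) = Add(0, 145) = 145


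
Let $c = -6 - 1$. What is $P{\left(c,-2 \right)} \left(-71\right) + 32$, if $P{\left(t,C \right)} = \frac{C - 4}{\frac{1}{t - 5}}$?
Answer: $-5080$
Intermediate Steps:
$c = -7$
$P{\left(t,C \right)} = \left(-5 + t\right) \left(-4 + C\right)$ ($P{\left(t,C \right)} = \frac{-4 + C}{\frac{1}{-5 + t}} = \left(-4 + C\right) \left(-5 + t\right) = \left(-5 + t\right) \left(-4 + C\right)$)
$P{\left(c,-2 \right)} \left(-71\right) + 32 = \left(20 - -10 - -28 - -14\right) \left(-71\right) + 32 = \left(20 + 10 + 28 + 14\right) \left(-71\right) + 32 = 72 \left(-71\right) + 32 = -5112 + 32 = -5080$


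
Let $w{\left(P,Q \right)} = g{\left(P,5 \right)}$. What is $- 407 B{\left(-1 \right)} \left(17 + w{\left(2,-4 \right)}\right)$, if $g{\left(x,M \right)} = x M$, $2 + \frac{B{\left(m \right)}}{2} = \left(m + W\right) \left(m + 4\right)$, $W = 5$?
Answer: $-219780$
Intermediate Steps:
$B{\left(m \right)} = -4 + 2 \left(4 + m\right) \left(5 + m\right)$ ($B{\left(m \right)} = -4 + 2 \left(m + 5\right) \left(m + 4\right) = -4 + 2 \left(5 + m\right) \left(4 + m\right) = -4 + 2 \left(4 + m\right) \left(5 + m\right)$)
$g{\left(x,M \right)} = M x$
$w{\left(P,Q \right)} = 5 P$
$- 407 B{\left(-1 \right)} \left(17 + w{\left(2,-4 \right)}\right) = - 407 \left(36 + 2 \left(-1\right)^{2} + 18 \left(-1\right)\right) \left(17 + 5 \cdot 2\right) = - 407 \left(36 + 2 \cdot 1 - 18\right) \left(17 + 10\right) = - 407 \left(36 + 2 - 18\right) 27 = - 407 \cdot 20 \cdot 27 = \left(-407\right) 540 = -219780$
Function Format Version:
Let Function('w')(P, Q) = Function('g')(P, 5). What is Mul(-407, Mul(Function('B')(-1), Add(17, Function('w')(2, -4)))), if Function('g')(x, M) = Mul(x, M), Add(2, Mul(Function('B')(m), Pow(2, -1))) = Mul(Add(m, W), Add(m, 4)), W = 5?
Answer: -219780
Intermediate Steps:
Function('B')(m) = Add(-4, Mul(2, Add(4, m), Add(5, m))) (Function('B')(m) = Add(-4, Mul(2, Mul(Add(m, 5), Add(m, 4)))) = Add(-4, Mul(2, Mul(Add(5, m), Add(4, m)))) = Add(-4, Mul(2, Mul(Add(4, m), Add(5, m)))) = Add(-4, Mul(2, Add(4, m), Add(5, m))))
Function('g')(x, M) = Mul(M, x)
Function('w')(P, Q) = Mul(5, P)
Mul(-407, Mul(Function('B')(-1), Add(17, Function('w')(2, -4)))) = Mul(-407, Mul(Add(36, Mul(2, Pow(-1, 2)), Mul(18, -1)), Add(17, Mul(5, 2)))) = Mul(-407, Mul(Add(36, Mul(2, 1), -18), Add(17, 10))) = Mul(-407, Mul(Add(36, 2, -18), 27)) = Mul(-407, Mul(20, 27)) = Mul(-407, 540) = -219780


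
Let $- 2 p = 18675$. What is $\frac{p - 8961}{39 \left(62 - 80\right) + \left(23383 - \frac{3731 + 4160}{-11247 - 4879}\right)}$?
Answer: $- \frac{295081611}{365761697} \approx -0.80676$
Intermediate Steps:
$p = - \frac{18675}{2}$ ($p = \left(- \frac{1}{2}\right) 18675 = - \frac{18675}{2} \approx -9337.5$)
$\frac{p - 8961}{39 \left(62 - 80\right) + \left(23383 - \frac{3731 + 4160}{-11247 - 4879}\right)} = \frac{- \frac{18675}{2} - 8961}{39 \left(62 - 80\right) + \left(23383 - \frac{3731 + 4160}{-11247 - 4879}\right)} = - \frac{36597}{2 \left(39 \left(-18\right) + \left(23383 - \frac{7891}{-16126}\right)\right)} = - \frac{36597}{2 \left(-702 + \left(23383 - 7891 \left(- \frac{1}{16126}\right)\right)\right)} = - \frac{36597}{2 \left(-702 + \left(23383 - - \frac{7891}{16126}\right)\right)} = - \frac{36597}{2 \left(-702 + \left(23383 + \frac{7891}{16126}\right)\right)} = - \frac{36597}{2 \left(-702 + \frac{377082149}{16126}\right)} = - \frac{36597}{2 \cdot \frac{365761697}{16126}} = \left(- \frac{36597}{2}\right) \frac{16126}{365761697} = - \frac{295081611}{365761697}$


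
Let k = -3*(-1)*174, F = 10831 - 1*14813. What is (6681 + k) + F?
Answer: 3221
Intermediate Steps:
F = -3982 (F = 10831 - 14813 = -3982)
k = 522 (k = 3*174 = 522)
(6681 + k) + F = (6681 + 522) - 3982 = 7203 - 3982 = 3221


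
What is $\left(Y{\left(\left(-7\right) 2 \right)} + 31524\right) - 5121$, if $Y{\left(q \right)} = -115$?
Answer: $26288$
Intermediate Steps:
$\left(Y{\left(\left(-7\right) 2 \right)} + 31524\right) - 5121 = \left(-115 + 31524\right) - 5121 = 31409 - 5121 = 26288$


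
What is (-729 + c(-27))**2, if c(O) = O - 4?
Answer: 577600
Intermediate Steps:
c(O) = -4 + O
(-729 + c(-27))**2 = (-729 + (-4 - 27))**2 = (-729 - 31)**2 = (-760)**2 = 577600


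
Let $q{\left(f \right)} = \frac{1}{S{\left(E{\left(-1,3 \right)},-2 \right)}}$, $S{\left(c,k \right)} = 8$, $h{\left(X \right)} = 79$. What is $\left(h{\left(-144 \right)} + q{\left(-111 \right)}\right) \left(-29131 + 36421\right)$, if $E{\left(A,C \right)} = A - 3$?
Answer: $\frac{2307285}{4} \approx 5.7682 \cdot 10^{5}$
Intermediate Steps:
$E{\left(A,C \right)} = -3 + A$
$q{\left(f \right)} = \frac{1}{8}$
$\left(h{\left(-144 \right)} + q{\left(-111 \right)}\right) \left(-29131 + 36421\right) = \left(79 + \frac{1}{8}\right) \left(-29131 + 36421\right) = \frac{633}{8} \cdot 7290 = \frac{2307285}{4}$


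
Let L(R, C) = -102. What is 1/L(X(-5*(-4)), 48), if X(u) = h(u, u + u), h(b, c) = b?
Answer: -1/102 ≈ -0.0098039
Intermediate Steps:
X(u) = u
1/L(X(-5*(-4)), 48) = 1/(-102) = -1/102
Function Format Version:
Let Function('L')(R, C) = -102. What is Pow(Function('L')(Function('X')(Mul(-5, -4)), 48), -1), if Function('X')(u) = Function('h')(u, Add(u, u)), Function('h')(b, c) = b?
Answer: Rational(-1, 102) ≈ -0.0098039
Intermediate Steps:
Function('X')(u) = u
Pow(Function('L')(Function('X')(Mul(-5, -4)), 48), -1) = Pow(-102, -1) = Rational(-1, 102)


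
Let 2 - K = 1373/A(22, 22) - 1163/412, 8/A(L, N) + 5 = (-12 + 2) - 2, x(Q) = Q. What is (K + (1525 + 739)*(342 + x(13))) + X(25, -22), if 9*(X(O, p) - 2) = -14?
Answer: 5982063689/7416 ≈ 8.0664e+5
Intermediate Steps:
A(L, N) = -8/17 (A(L, N) = 8/(-5 + ((-12 + 2) - 2)) = 8/(-5 + (-10 - 2)) = 8/(-5 - 12) = 8/(-17) = 8*(-1/17) = -8/17)
K = 2408097/824 (K = 2 - (1373/(-8/17) - 1163/412) = 2 - (1373*(-17/8) - 1163*1/412) = 2 - (-23341/8 - 1163/412) = 2 - 1*(-2406449/824) = 2 + 2406449/824 = 2408097/824 ≈ 2922.4)
X(O, p) = 4/9 (X(O, p) = 2 + (⅑)*(-14) = 2 - 14/9 = 4/9)
(K + (1525 + 739)*(342 + x(13))) + X(25, -22) = (2408097/824 + (1525 + 739)*(342 + 13)) + 4/9 = (2408097/824 + 2264*355) + 4/9 = (2408097/824 + 803720) + 4/9 = 664673377/824 + 4/9 = 5982063689/7416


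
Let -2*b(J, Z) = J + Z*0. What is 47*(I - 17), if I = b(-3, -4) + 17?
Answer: 141/2 ≈ 70.500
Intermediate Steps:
b(J, Z) = -J/2 (b(J, Z) = -(J + Z*0)/2 = -(J + 0)/2 = -J/2)
I = 37/2 (I = -1/2*(-3) + 17 = 3/2 + 17 = 37/2 ≈ 18.500)
47*(I - 17) = 47*(37/2 - 17) = 47*(3/2) = 141/2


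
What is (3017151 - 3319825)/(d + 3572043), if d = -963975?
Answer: -151337/1304034 ≈ -0.11605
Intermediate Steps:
(3017151 - 3319825)/(d + 3572043) = (3017151 - 3319825)/(-963975 + 3572043) = -302674/2608068 = -302674*1/2608068 = -151337/1304034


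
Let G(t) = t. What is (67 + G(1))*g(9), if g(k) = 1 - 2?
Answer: -68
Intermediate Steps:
g(k) = -1
(67 + G(1))*g(9) = (67 + 1)*(-1) = 68*(-1) = -68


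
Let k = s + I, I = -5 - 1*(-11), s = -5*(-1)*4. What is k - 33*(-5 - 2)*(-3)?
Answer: -667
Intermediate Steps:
s = 20 (s = 5*4 = 20)
I = 6 (I = -5 + 11 = 6)
k = 26 (k = 20 + 6 = 26)
k - 33*(-5 - 2)*(-3) = 26 - 33*(-5 - 2)*(-3) = 26 - (-231)*(-3) = 26 - 33*21 = 26 - 693 = -667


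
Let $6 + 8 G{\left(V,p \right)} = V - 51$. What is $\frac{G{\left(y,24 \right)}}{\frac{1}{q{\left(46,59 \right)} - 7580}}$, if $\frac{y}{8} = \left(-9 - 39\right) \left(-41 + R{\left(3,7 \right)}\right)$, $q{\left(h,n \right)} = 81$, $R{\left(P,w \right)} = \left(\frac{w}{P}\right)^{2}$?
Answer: $- \frac{305876711}{24} \approx -1.2745 \cdot 10^{7}$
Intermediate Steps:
$R{\left(P,w \right)} = \frac{w^{2}}{P^{2}}$
$y = \frac{40960}{3}$ ($y = 8 \left(-9 - 39\right) \left(-41 + \frac{7^{2}}{9}\right) = 8 \left(- 48 \left(-41 + \frac{1}{9} \cdot 49\right)\right) = 8 \left(- 48 \left(-41 + \frac{49}{9}\right)\right) = 8 \left(\left(-48\right) \left(- \frac{320}{9}\right)\right) = 8 \cdot \frac{5120}{3} = \frac{40960}{3} \approx 13653.0$)
$G{\left(V,p \right)} = - \frac{57}{8} + \frac{V}{8}$ ($G{\left(V,p \right)} = - \frac{3}{4} + \frac{V - 51}{8} = - \frac{3}{4} + \frac{-51 + V}{8} = - \frac{3}{4} + \left(- \frac{51}{8} + \frac{V}{8}\right) = - \frac{57}{8} + \frac{V}{8}$)
$\frac{G{\left(y,24 \right)}}{\frac{1}{q{\left(46,59 \right)} - 7580}} = \frac{- \frac{57}{8} + \frac{1}{8} \cdot \frac{40960}{3}}{\frac{1}{81 - 7580}} = \frac{- \frac{57}{8} + \frac{5120}{3}}{\frac{1}{-7499}} = \frac{40789}{24 \left(- \frac{1}{7499}\right)} = \frac{40789}{24} \left(-7499\right) = - \frac{305876711}{24}$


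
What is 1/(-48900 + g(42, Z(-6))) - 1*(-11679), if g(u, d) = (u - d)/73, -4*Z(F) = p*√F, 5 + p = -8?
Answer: 396851118639087143/33979888632073 + 1898*I*√6/101939665896219 ≈ 11679.0 + 4.5607e-11*I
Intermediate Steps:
p = -13 (p = -5 - 8 = -13)
Z(F) = 13*√F/4 (Z(F) = -(-13)*√F/4 = 13*√F/4)
g(u, d) = -d/73 + u/73 (g(u, d) = (u - d)*(1/73) = -d/73 + u/73)
1/(-48900 + g(42, Z(-6))) - 1*(-11679) = 1/(-48900 + (-13*√(-6)/292 + (1/73)*42)) - 1*(-11679) = 1/(-48900 + (-13*I*√6/292 + 42/73)) + 11679 = 1/(-48900 + (42/73 - 13*I*√6/292)) + 11679 = 1/(-3569658/73 - 13*I*√6/292) + 11679 = 11679 + 1/(-3569658/73 - 13*I*√6/292)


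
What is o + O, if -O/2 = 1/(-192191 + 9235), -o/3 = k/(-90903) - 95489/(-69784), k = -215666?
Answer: -1085397886265937/96716258243176 ≈ -11.223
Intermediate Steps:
o = -23730272711/2114524984 (o = -3*(-215666/(-90903) - 95489/(-69784)) = -3*(-215666*(-1/90903) - 95489*(-1/69784)) = -3*(215666/90903 + 95489/69784) = -3*23730272711/6343574952 = -23730272711/2114524984 ≈ -11.223)
O = 1/91478 (O = -2/(-192191 + 9235) = -2/(-182956) = -2*(-1/182956) = 1/91478 ≈ 1.0932e-5)
o + O = -23730272711/2114524984 + 1/91478 = -1085397886265937/96716258243176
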